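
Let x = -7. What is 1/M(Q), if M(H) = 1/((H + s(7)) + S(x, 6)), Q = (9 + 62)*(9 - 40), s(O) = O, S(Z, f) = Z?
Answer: -2201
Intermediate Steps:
Q = -2201 (Q = 71*(-31) = -2201)
M(H) = 1/H (M(H) = 1/((H + 7) - 7) = 1/((7 + H) - 7) = 1/H)
1/M(Q) = 1/(1/(-2201)) = 1/(-1/2201) = -2201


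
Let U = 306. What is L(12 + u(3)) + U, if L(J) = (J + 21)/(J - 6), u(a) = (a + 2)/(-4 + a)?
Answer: 334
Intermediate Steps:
u(a) = (2 + a)/(-4 + a)
L(J) = (21 + J)/(-6 + J)
L(12 + u(3)) + U = (21 + (12 + (2 + 3)/(-4 + 3)))/(-6 + (12 + (2 + 3)/(-4 + 3))) + 306 = (21 + (12 + 5/(-1)))/(-6 + (12 + 5/(-1))) + 306 = (21 + (12 - 1*5))/(-6 + (12 - 1*5)) + 306 = (21 + (12 - 5))/(-6 + (12 - 5)) + 306 = (21 + 7)/(-6 + 7) + 306 = 28/1 + 306 = 1*28 + 306 = 28 + 306 = 334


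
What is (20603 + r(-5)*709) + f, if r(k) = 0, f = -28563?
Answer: -7960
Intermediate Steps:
(20603 + r(-5)*709) + f = (20603 + 0*709) - 28563 = (20603 + 0) - 28563 = 20603 - 28563 = -7960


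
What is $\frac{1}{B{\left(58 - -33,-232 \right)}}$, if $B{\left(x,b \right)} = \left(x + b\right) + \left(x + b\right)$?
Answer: $- \frac{1}{282} \approx -0.0035461$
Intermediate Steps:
$B{\left(x,b \right)} = 2 b + 2 x$ ($B{\left(x,b \right)} = \left(b + x\right) + \left(b + x\right) = 2 b + 2 x$)
$\frac{1}{B{\left(58 - -33,-232 \right)}} = \frac{1}{2 \left(-232\right) + 2 \left(58 - -33\right)} = \frac{1}{-464 + 2 \left(58 + 33\right)} = \frac{1}{-464 + 2 \cdot 91} = \frac{1}{-464 + 182} = \frac{1}{-282} = - \frac{1}{282}$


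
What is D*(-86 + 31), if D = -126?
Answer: 6930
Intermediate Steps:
D*(-86 + 31) = -126*(-86 + 31) = -126*(-55) = 6930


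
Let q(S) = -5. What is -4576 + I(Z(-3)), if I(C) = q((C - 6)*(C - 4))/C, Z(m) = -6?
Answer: -27451/6 ≈ -4575.2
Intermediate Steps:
I(C) = -5/C
-4576 + I(Z(-3)) = -4576 - 5/(-6) = -4576 - 5*(-⅙) = -4576 + ⅚ = -27451/6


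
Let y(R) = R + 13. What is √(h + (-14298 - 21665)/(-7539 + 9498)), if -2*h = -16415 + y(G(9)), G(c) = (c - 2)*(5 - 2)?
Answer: √125448298854/3918 ≈ 90.400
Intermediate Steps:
G(c) = -6 + 3*c (G(c) = (-2 + c)*3 = -6 + 3*c)
y(R) = 13 + R
h = 16381/2 (h = -(-16415 + (13 + (-6 + 3*9)))/2 = -(-16415 + (13 + (-6 + 27)))/2 = -(-16415 + (13 + 21))/2 = -(-16415 + 34)/2 = -½*(-16381) = 16381/2 ≈ 8190.5)
√(h + (-14298 - 21665)/(-7539 + 9498)) = √(16381/2 + (-14298 - 21665)/(-7539 + 9498)) = √(16381/2 - 35963/1959) = √(32018453/3918) = √125448298854/3918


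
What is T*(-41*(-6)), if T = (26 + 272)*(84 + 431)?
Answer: 37753620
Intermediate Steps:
T = 153470 (T = 298*515 = 153470)
T*(-41*(-6)) = 153470*(-41*(-6)) = 153470*246 = 37753620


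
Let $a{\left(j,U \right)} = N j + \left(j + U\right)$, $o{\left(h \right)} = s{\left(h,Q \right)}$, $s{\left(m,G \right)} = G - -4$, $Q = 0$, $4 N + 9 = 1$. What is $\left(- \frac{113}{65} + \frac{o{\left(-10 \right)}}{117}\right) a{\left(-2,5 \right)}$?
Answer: $- \frac{6979}{585} \approx -11.93$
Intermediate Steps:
$N = -2$ ($N = - \frac{9}{4} + \frac{1}{4} \cdot 1 = - \frac{9}{4} + \frac{1}{4} = -2$)
$s{\left(m,G \right)} = 4 + G$ ($s{\left(m,G \right)} = G + 4 = 4 + G$)
$o{\left(h \right)} = 4$ ($o{\left(h \right)} = 4 + 0 = 4$)
$a{\left(j,U \right)} = U - j$ ($a{\left(j,U \right)} = - 2 j + \left(j + U\right) = - 2 j + \left(U + j\right) = U - j$)
$\left(- \frac{113}{65} + \frac{o{\left(-10 \right)}}{117}\right) a{\left(-2,5 \right)} = \left(- \frac{113}{65} + \frac{4}{117}\right) \left(5 - -2\right) = \left(\left(-113\right) \frac{1}{65} + 4 \cdot \frac{1}{117}\right) \left(5 + 2\right) = \left(- \frac{113}{65} + \frac{4}{117}\right) 7 = \left(- \frac{997}{585}\right) 7 = - \frac{6979}{585}$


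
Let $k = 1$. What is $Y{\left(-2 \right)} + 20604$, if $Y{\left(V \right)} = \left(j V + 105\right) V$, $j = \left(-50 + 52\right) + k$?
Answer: $20406$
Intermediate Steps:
$j = 3$ ($j = \left(-50 + 52\right) + 1 = 2 + 1 = 3$)
$Y{\left(V \right)} = V \left(105 + 3 V\right)$ ($Y{\left(V \right)} = \left(3 V + 105\right) V = \left(105 + 3 V\right) V = V \left(105 + 3 V\right)$)
$Y{\left(-2 \right)} + 20604 = 3 \left(-2\right) \left(35 - 2\right) + 20604 = 3 \left(-2\right) 33 + 20604 = -198 + 20604 = 20406$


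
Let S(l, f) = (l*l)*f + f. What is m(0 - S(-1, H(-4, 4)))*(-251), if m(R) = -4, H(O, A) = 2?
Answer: 1004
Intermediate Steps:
S(l, f) = f + f*l**2 (S(l, f) = l**2*f + f = f*l**2 + f = f + f*l**2)
m(0 - S(-1, H(-4, 4)))*(-251) = -4*(-251) = 1004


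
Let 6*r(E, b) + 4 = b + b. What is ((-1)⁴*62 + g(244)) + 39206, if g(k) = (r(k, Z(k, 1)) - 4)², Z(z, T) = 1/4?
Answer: 5657617/144 ≈ 39289.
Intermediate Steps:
Z(z, T) = ¼
r(E, b) = -⅔ + b/3 (r(E, b) = -⅔ + (b + b)/6 = -⅔ + (2*b)/6 = -⅔ + b/3)
g(k) = 3025/144 (g(k) = ((-⅔ + (⅓)*(¼)) - 4)² = ((-⅔ + 1/12) - 4)² = (-7/12 - 4)² = (-55/12)² = 3025/144)
((-1)⁴*62 + g(244)) + 39206 = ((-1)⁴*62 + 3025/144) + 39206 = (1*62 + 3025/144) + 39206 = (62 + 3025/144) + 39206 = 11953/144 + 39206 = 5657617/144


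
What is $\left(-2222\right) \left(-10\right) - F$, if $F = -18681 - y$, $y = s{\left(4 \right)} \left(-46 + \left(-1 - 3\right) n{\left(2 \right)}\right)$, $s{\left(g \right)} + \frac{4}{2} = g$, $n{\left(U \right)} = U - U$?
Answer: $40809$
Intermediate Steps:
$n{\left(U \right)} = 0$
$s{\left(g \right)} = -2 + g$
$y = -92$ ($y = \left(-2 + 4\right) \left(-46 + \left(-1 - 3\right) 0\right) = 2 \left(-46 - 0\right) = 2 \left(-46 + 0\right) = 2 \left(-46\right) = -92$)
$F = -18589$ ($F = -18681 - -92 = -18681 + 92 = -18589$)
$\left(-2222\right) \left(-10\right) - F = \left(-2222\right) \left(-10\right) - -18589 = 22220 + 18589 = 40809$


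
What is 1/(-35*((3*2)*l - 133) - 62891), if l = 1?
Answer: -1/58446 ≈ -1.7110e-5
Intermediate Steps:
1/(-35*((3*2)*l - 133) - 62891) = 1/(-35*((3*2)*1 - 133) - 62891) = 1/(-35*(6*1 - 133) - 62891) = 1/(-35*(6 - 133) - 62891) = 1/(-35*(-127) - 62891) = 1/(4445 - 62891) = 1/(-58446) = -1/58446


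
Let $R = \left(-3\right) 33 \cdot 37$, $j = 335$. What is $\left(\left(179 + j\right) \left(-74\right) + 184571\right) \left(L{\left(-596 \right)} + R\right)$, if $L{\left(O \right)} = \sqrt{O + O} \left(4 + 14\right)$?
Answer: $-536757705 + 5275260 i \sqrt{298} \approx -5.3676 \cdot 10^{8} + 9.1065 \cdot 10^{7} i$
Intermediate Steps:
$R = -3663$ ($R = \left(-99\right) 37 = -3663$)
$L{\left(O \right)} = 18 \sqrt{2} \sqrt{O}$ ($L{\left(O \right)} = \sqrt{2 O} 18 = \sqrt{2} \sqrt{O} 18 = 18 \sqrt{2} \sqrt{O}$)
$\left(\left(179 + j\right) \left(-74\right) + 184571\right) \left(L{\left(-596 \right)} + R\right) = \left(\left(179 + 335\right) \left(-74\right) + 184571\right) \left(18 \sqrt{2} \sqrt{-596} - 3663\right) = \left(514 \left(-74\right) + 184571\right) \left(18 \sqrt{2} \cdot 2 i \sqrt{149} - 3663\right) = \left(-38036 + 184571\right) \left(36 i \sqrt{298} - 3663\right) = 146535 \left(-3663 + 36 i \sqrt{298}\right) = -536757705 + 5275260 i \sqrt{298}$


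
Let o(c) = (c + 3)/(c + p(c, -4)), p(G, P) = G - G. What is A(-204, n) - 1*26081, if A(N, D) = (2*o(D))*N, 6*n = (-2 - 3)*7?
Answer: -919771/35 ≈ -26279.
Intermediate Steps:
p(G, P) = 0
n = -35/6 (n = ((-2 - 3)*7)/6 = (-5*7)/6 = (⅙)*(-35) = -35/6 ≈ -5.8333)
o(c) = (3 + c)/c (o(c) = (c + 3)/(c + 0) = (3 + c)/c)
A(N, D) = 2*N*(3 + D)/D (A(N, D) = (2*((3 + D)/D))*N = (2*(3 + D)/D)*N = 2*N*(3 + D)/D)
A(-204, n) - 1*26081 = 2*(-204)*(3 - 35/6)/(-35/6) - 1*26081 = 2*(-204)*(-6/35)*(-17/6) - 26081 = -6936/35 - 26081 = -919771/35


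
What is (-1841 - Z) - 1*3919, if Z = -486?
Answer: -5274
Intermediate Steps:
(-1841 - Z) - 1*3919 = (-1841 - 1*(-486)) - 1*3919 = (-1841 + 486) - 3919 = -1355 - 3919 = -5274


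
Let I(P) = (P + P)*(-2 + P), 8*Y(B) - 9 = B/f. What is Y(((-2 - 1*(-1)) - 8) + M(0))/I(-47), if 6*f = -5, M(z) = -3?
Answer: 117/184240 ≈ 0.00063504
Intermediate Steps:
f = -5/6 (f = (1/6)*(-5) = -5/6 ≈ -0.83333)
Y(B) = 9/8 - 3*B/20 (Y(B) = 9/8 + (B/(-5/6))/8 = 9/8 + (B*(-6/5))/8 = 9/8 + (-6*B/5)/8 = 9/8 - 3*B/20)
I(P) = 2*P*(-2 + P) (I(P) = (2*P)*(-2 + P) = 2*P*(-2 + P))
Y(((-2 - 1*(-1)) - 8) + M(0))/I(-47) = (9/8 - 3*(((-2 - 1*(-1)) - 8) - 3)/20)/((2*(-47)*(-2 - 47))) = (9/8 - 3*(((-2 + 1) - 8) - 3)/20)/((2*(-47)*(-49))) = (9/8 - 3*((-1 - 8) - 3)/20)/4606 = (9/8 - 3*(-9 - 3)/20)*(1/4606) = (9/8 - 3/20*(-12))*(1/4606) = (9/8 + 9/5)*(1/4606) = (117/40)*(1/4606) = 117/184240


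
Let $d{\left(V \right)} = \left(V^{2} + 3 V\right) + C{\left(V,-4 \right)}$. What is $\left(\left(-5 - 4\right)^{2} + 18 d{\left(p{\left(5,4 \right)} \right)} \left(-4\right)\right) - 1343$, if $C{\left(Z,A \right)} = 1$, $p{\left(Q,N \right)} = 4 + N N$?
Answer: $-34454$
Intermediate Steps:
$p{\left(Q,N \right)} = 4 + N^{2}$
$d{\left(V \right)} = 1 + V^{2} + 3 V$ ($d{\left(V \right)} = \left(V^{2} + 3 V\right) + 1 = 1 + V^{2} + 3 V$)
$\left(\left(-5 - 4\right)^{2} + 18 d{\left(p{\left(5,4 \right)} \right)} \left(-4\right)\right) - 1343 = \left(\left(-5 - 4\right)^{2} + 18 \left(1 + \left(4 + 4^{2}\right)^{2} + 3 \left(4 + 4^{2}\right)\right) \left(-4\right)\right) - 1343 = \left(\left(-9\right)^{2} + 18 \left(1 + \left(4 + 16\right)^{2} + 3 \left(4 + 16\right)\right) \left(-4\right)\right) - 1343 = \left(81 + 18 \left(1 + 20^{2} + 3 \cdot 20\right) \left(-4\right)\right) - 1343 = \left(81 + 18 \left(1 + 400 + 60\right) \left(-4\right)\right) - 1343 = \left(81 + 18 \cdot 461 \left(-4\right)\right) - 1343 = \left(81 + 18 \left(-1844\right)\right) - 1343 = \left(81 - 33192\right) - 1343 = -33111 - 1343 = -34454$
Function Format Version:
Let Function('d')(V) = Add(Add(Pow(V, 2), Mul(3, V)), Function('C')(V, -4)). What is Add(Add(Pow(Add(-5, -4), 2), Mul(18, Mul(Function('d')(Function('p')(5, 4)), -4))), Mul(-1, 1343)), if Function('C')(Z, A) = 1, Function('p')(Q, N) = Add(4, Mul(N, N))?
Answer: -34454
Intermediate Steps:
Function('p')(Q, N) = Add(4, Pow(N, 2))
Function('d')(V) = Add(1, Pow(V, 2), Mul(3, V)) (Function('d')(V) = Add(Add(Pow(V, 2), Mul(3, V)), 1) = Add(1, Pow(V, 2), Mul(3, V)))
Add(Add(Pow(Add(-5, -4), 2), Mul(18, Mul(Function('d')(Function('p')(5, 4)), -4))), Mul(-1, 1343)) = Add(Add(Pow(Add(-5, -4), 2), Mul(18, Mul(Add(1, Pow(Add(4, Pow(4, 2)), 2), Mul(3, Add(4, Pow(4, 2)))), -4))), Mul(-1, 1343)) = Add(Add(Pow(-9, 2), Mul(18, Mul(Add(1, Pow(Add(4, 16), 2), Mul(3, Add(4, 16))), -4))), -1343) = Add(Add(81, Mul(18, Mul(Add(1, Pow(20, 2), Mul(3, 20)), -4))), -1343) = Add(Add(81, Mul(18, Mul(Add(1, 400, 60), -4))), -1343) = Add(Add(81, Mul(18, Mul(461, -4))), -1343) = Add(Add(81, Mul(18, -1844)), -1343) = Add(Add(81, -33192), -1343) = Add(-33111, -1343) = -34454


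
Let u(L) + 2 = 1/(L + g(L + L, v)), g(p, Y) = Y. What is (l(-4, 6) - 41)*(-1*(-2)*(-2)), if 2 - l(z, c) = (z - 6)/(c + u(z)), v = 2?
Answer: 1012/7 ≈ 144.57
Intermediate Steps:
u(L) = -2 + 1/(2 + L) (u(L) = -2 + 1/(L + 2) = -2 + 1/(2 + L))
l(z, c) = 2 - (-6 + z)/(c + (-3 - 2*z)/(2 + z)) (l(z, c) = 2 - (z - 6)/(c + (-3 - 2*z)/(2 + z)) = 2 - (-6 + z)/(c + (-3 - 2*z)/(2 + z)))
(l(-4, 6) - 41)*(-1*(-2)*(-2)) = ((-6 - 4*(-4) + (2 - 4)*(6 - 1*(-4) + 2*6))/(-3 - 2*(-4) + 6*(2 - 4)) - 41)*(-1*(-2)*(-2)) = ((-6 + 16 - 2*(6 + 4 + 12))/(-3 + 8 + 6*(-2)) - 41)*(2*(-2)) = ((-6 + 16 - 2*22)/(-3 + 8 - 12) - 41)*(-4) = ((-6 + 16 - 44)/(-7) - 41)*(-4) = (-⅐*(-34) - 41)*(-4) = (34/7 - 41)*(-4) = -253/7*(-4) = 1012/7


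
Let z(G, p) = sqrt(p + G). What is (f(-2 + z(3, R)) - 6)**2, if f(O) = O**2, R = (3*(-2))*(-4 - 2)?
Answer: 1993 - 296*sqrt(39) ≈ 144.48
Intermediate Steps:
R = 36 (R = -6*(-6) = 36)
z(G, p) = sqrt(G + p)
(f(-2 + z(3, R)) - 6)**2 = ((-2 + sqrt(3 + 36))**2 - 6)**2 = ((-2 + sqrt(39))**2 - 6)**2 = (-6 + (-2 + sqrt(39))**2)**2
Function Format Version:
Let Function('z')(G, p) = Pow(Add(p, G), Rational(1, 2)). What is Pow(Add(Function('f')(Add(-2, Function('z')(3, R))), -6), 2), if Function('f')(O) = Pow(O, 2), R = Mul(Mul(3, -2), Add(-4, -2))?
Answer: Add(1993, Mul(-296, Pow(39, Rational(1, 2)))) ≈ 144.48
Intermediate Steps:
R = 36 (R = Mul(-6, -6) = 36)
Function('z')(G, p) = Pow(Add(G, p), Rational(1, 2))
Pow(Add(Function('f')(Add(-2, Function('z')(3, R))), -6), 2) = Pow(Add(Pow(Add(-2, Pow(Add(3, 36), Rational(1, 2))), 2), -6), 2) = Pow(Add(Pow(Add(-2, Pow(39, Rational(1, 2))), 2), -6), 2) = Pow(Add(-6, Pow(Add(-2, Pow(39, Rational(1, 2))), 2)), 2)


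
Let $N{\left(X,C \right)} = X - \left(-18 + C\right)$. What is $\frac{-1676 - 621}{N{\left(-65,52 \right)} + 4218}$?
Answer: $- \frac{2297}{4119} \approx -0.55766$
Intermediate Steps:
$N{\left(X,C \right)} = 18 + X - C$
$\frac{-1676 - 621}{N{\left(-65,52 \right)} + 4218} = \frac{-1676 - 621}{\left(18 - 65 - 52\right) + 4218} = - \frac{2297}{\left(18 - 65 - 52\right) + 4218} = - \frac{2297}{-99 + 4218} = - \frac{2297}{4119}$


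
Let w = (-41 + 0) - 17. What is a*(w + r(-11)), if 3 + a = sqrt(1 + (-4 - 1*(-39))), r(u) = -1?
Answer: -177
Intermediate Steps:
a = 3 (a = -3 + sqrt(1 + (-4 - 1*(-39))) = -3 + sqrt(1 + (-4 + 39)) = -3 + sqrt(1 + 35) = -3 + sqrt(36) = -3 + 6 = 3)
w = -58 (w = -41 - 17 = -58)
a*(w + r(-11)) = 3*(-58 - 1) = 3*(-59) = -177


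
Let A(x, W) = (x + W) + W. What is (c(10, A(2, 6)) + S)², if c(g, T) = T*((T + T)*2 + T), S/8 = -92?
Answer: 59536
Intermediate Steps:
A(x, W) = x + 2*W (A(x, W) = (W + x) + W = x + 2*W)
S = -736 (S = 8*(-92) = -736)
c(g, T) = 5*T² (c(g, T) = T*((2*T)*2 + T) = T*(4*T + T) = T*(5*T) = 5*T²)
(c(10, A(2, 6)) + S)² = (5*(2 + 2*6)² - 736)² = (5*(2 + 12)² - 736)² = (5*14² - 736)² = (5*196 - 736)² = (980 - 736)² = 244² = 59536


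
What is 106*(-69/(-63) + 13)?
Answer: 31376/21 ≈ 1494.1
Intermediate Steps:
106*(-69/(-63) + 13) = 106*(-69*(-1/63) + 13) = 106*(23/21 + 13) = 106*(296/21) = 31376/21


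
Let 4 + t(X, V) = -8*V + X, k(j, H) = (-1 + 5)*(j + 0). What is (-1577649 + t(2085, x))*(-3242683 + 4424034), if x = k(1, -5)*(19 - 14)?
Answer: -1861487848528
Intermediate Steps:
k(j, H) = 4*j
x = 20 (x = (4*1)*(19 - 14) = 4*5 = 20)
t(X, V) = -4 + X - 8*V (t(X, V) = -4 + (-8*V + X) = -4 + (X - 8*V) = -4 + X - 8*V)
(-1577649 + t(2085, x))*(-3242683 + 4424034) = (-1577649 + (-4 + 2085 - 8*20))*(-3242683 + 4424034) = (-1577649 + (-4 + 2085 - 160))*1181351 = (-1577649 + 1921)*1181351 = -1575728*1181351 = -1861487848528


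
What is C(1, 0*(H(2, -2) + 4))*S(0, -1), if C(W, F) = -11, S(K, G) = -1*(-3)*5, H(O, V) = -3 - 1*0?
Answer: -165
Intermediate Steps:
H(O, V) = -3 (H(O, V) = -3 + 0 = -3)
S(K, G) = 15 (S(K, G) = 3*5 = 15)
C(1, 0*(H(2, -2) + 4))*S(0, -1) = -11*15 = -165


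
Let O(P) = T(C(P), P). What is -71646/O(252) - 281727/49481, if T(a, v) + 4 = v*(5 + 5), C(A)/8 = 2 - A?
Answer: -2126970429/62247098 ≈ -34.170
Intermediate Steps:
C(A) = 16 - 8*A (C(A) = 8*(2 - A) = 16 - 8*A)
T(a, v) = -4 + 10*v (T(a, v) = -4 + v*(5 + 5) = -4 + v*10 = -4 + 10*v)
O(P) = -4 + 10*P
-71646/O(252) - 281727/49481 = -71646/(-4 + 10*252) - 281727/49481 = -71646/(-4 + 2520) - 281727*1/49481 = -71646/2516 - 281727/49481 = -71646*1/2516 - 281727/49481 = -35823/1258 - 281727/49481 = -2126970429/62247098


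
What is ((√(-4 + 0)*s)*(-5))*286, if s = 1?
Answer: -2860*I ≈ -2860.0*I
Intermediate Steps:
((√(-4 + 0)*s)*(-5))*286 = ((√(-4 + 0)*1)*(-5))*286 = ((√(-4)*1)*(-5))*286 = (((2*I)*1)*(-5))*286 = ((2*I)*(-5))*286 = -10*I*286 = -2860*I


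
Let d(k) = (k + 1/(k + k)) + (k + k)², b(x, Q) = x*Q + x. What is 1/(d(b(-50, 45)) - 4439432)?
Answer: 4600/76904032799 ≈ 5.9815e-8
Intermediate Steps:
b(x, Q) = x + Q*x (b(x, Q) = Q*x + x = x + Q*x)
d(k) = k + 1/(2*k) + 4*k² (d(k) = (k + 1/(2*k)) + (2*k)² = (k + 1/(2*k)) + 4*k² = k + 1/(2*k) + 4*k²)
1/(d(b(-50, 45)) - 4439432) = 1/((-50*(1 + 45) + 1/(2*((-50*(1 + 45)))) + 4*(-50*(1 + 45))²) - 4439432) = 1/((-50*46 + 1/(2*((-50*46))) + 4*(-50*46)²) - 4439432) = 1/((-2300 + (½)/(-2300) + 4*(-2300)²) - 4439432) = 1/((-2300 + (½)*(-1/2300) + 4*5290000) - 4439432) = 1/((-2300 - 1/4600 + 21160000) - 4439432) = 1/(97325419999/4600 - 4439432) = 1/(76904032799/4600) = 4600/76904032799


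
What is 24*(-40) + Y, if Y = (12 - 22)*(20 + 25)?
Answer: -1410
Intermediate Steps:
Y = -450 (Y = -10*45 = -450)
24*(-40) + Y = 24*(-40) - 450 = -960 - 450 = -1410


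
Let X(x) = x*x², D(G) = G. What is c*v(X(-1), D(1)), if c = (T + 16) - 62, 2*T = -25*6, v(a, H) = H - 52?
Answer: 6171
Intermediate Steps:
X(x) = x³
v(a, H) = -52 + H
T = -75 (T = (-25*6)/2 = (½)*(-150) = -75)
c = -121 (c = (-75 + 16) - 62 = -59 - 62 = -121)
c*v(X(-1), D(1)) = -121*(-52 + 1) = -121*(-51) = 6171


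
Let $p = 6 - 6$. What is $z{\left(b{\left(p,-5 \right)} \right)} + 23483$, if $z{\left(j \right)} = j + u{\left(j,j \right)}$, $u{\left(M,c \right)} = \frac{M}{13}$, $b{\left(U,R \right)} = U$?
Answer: $23483$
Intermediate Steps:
$p = 0$
$u{\left(M,c \right)} = \frac{M}{13}$ ($u{\left(M,c \right)} = M \frac{1}{13} = \frac{M}{13}$)
$z{\left(j \right)} = \frac{14 j}{13}$ ($z{\left(j \right)} = j + \frac{j}{13} = \frac{14 j}{13}$)
$z{\left(b{\left(p,-5 \right)} \right)} + 23483 = \frac{14}{13} \cdot 0 + 23483 = 0 + 23483 = 23483$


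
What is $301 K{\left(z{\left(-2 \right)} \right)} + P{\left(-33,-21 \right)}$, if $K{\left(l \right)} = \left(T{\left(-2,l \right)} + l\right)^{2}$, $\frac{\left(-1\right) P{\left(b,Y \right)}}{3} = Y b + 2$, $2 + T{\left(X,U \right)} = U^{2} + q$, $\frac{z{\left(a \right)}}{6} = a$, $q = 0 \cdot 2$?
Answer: $5084815$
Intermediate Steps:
$q = 0$
$z{\left(a \right)} = 6 a$
$T{\left(X,U \right)} = -2 + U^{2}$ ($T{\left(X,U \right)} = -2 + \left(U^{2} + 0\right) = -2 + U^{2}$)
$P{\left(b,Y \right)} = -6 - 3 Y b$ ($P{\left(b,Y \right)} = - 3 \left(Y b + 2\right) = - 3 \left(2 + Y b\right) = -6 - 3 Y b$)
$K{\left(l \right)} = \left(-2 + l + l^{2}\right)^{2}$ ($K{\left(l \right)} = \left(\left(-2 + l^{2}\right) + l\right)^{2} = \left(-2 + l + l^{2}\right)^{2}$)
$301 K{\left(z{\left(-2 \right)} \right)} + P{\left(-33,-21 \right)} = 301 \left(-2 + 6 \left(-2\right) + \left(6 \left(-2\right)\right)^{2}\right)^{2} - \left(6 - -2079\right) = 301 \left(-2 - 12 + \left(-12\right)^{2}\right)^{2} - 2085 = 301 \left(-2 - 12 + 144\right)^{2} - 2085 = 301 \cdot 130^{2} - 2085 = 301 \cdot 16900 - 2085 = 5086900 - 2085 = 5084815$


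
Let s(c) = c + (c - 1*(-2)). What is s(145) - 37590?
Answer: -37298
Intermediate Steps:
s(c) = 2 + 2*c (s(c) = c + (c + 2) = c + (2 + c) = 2 + 2*c)
s(145) - 37590 = (2 + 2*145) - 37590 = (2 + 290) - 37590 = 292 - 37590 = -37298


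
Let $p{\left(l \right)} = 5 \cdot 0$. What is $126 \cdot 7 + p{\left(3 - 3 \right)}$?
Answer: $882$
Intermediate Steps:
$p{\left(l \right)} = 0$
$126 \cdot 7 + p{\left(3 - 3 \right)} = 126 \cdot 7 + 0 = 882 + 0 = 882$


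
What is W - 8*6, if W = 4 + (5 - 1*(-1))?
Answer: -38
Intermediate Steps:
W = 10 (W = 4 + (5 + 1) = 4 + 6 = 10)
W - 8*6 = 10 - 8*6 = 10 - 2*24 = 10 - 48 = -38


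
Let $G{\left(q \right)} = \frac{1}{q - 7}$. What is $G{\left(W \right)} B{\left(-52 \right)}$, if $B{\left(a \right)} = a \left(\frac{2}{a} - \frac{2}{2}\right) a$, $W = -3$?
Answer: $\frac{1404}{5} \approx 280.8$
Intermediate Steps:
$G{\left(q \right)} = \frac{1}{-7 + q}$
$B{\left(a \right)} = a^{2} \left(-1 + \frac{2}{a}\right)$ ($B{\left(a \right)} = a \left(\frac{2}{a} - 1\right) a = a \left(-1 + \frac{2}{a}\right) a = a^{2} \left(-1 + \frac{2}{a}\right)$)
$G{\left(W \right)} B{\left(-52 \right)} = \frac{\left(-52\right) \left(2 - -52\right)}{-7 - 3} = \frac{\left(-52\right) \left(2 + 52\right)}{-10} = - \frac{\left(-52\right) 54}{10} = \left(- \frac{1}{10}\right) \left(-2808\right) = \frac{1404}{5}$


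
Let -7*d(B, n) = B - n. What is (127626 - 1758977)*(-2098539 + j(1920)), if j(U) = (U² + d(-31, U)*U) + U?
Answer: -24265346106837/7 ≈ -3.4665e+12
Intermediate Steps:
d(B, n) = -B/7 + n/7 (d(B, n) = -(B - n)/7 = -B/7 + n/7)
j(U) = U + U² + U*(31/7 + U/7) (j(U) = (U² + (-⅐*(-31) + U/7)*U) + U = (U² + (31/7 + U/7)*U) + U = (U² + U*(31/7 + U/7)) + U = U + U² + U*(31/7 + U/7))
(127626 - 1758977)*(-2098539 + j(1920)) = (127626 - 1758977)*(-2098539 + (2/7)*1920*(19 + 4*1920)) = -1631351*(-2098539 + (2/7)*1920*(19 + 7680)) = -1631351*(-2098539 + (2/7)*1920*7699) = -1631351*(-2098539 + 29564160/7) = -1631351*14874387/7 = -24265346106837/7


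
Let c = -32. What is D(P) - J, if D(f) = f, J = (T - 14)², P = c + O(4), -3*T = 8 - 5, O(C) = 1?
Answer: -256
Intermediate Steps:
T = -1 (T = -(8 - 5)/3 = -⅓*3 = -1)
P = -31 (P = -32 + 1 = -31)
J = 225 (J = (-1 - 14)² = (-15)² = 225)
D(P) - J = -31 - 1*225 = -31 - 225 = -256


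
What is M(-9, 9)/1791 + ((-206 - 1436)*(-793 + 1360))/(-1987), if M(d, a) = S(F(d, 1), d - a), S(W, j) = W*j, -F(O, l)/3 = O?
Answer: 185164488/395413 ≈ 468.28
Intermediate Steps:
F(O, l) = -3*O
M(d, a) = -3*d*(d - a) (M(d, a) = (-3*d)*(d - a) = -3*d*(d - a))
M(-9, 9)/1791 + ((-206 - 1436)*(-793 + 1360))/(-1987) = (3*(-9)*(9 - 1*(-9)))/1791 + ((-206 - 1436)*(-793 + 1360))/(-1987) = (3*(-9)*(9 + 9))*(1/1791) - 1642*567*(-1/1987) = (3*(-9)*18)*(1/1791) - 931014*(-1/1987) = -486*1/1791 + 931014/1987 = -54/199 + 931014/1987 = 185164488/395413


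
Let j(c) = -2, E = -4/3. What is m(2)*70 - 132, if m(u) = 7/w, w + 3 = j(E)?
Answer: -230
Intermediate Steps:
E = -4/3 (E = -4*1/3 = -4/3 ≈ -1.3333)
w = -5 (w = -3 - 2 = -5)
m(u) = -7/5 (m(u) = 7/(-5) = 7*(-1/5) = -7/5)
m(2)*70 - 132 = -7/5*70 - 132 = -98 - 132 = -230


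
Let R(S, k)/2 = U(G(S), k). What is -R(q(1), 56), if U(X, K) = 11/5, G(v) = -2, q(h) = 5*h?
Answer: -22/5 ≈ -4.4000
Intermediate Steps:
U(X, K) = 11/5 (U(X, K) = 11*(⅕) = 11/5)
R(S, k) = 22/5 (R(S, k) = 2*(11/5) = 22/5)
-R(q(1), 56) = -1*22/5 = -22/5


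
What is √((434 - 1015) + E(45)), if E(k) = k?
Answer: 2*I*√134 ≈ 23.152*I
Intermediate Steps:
√((434 - 1015) + E(45)) = √((434 - 1015) + 45) = √(-581 + 45) = √(-536) = 2*I*√134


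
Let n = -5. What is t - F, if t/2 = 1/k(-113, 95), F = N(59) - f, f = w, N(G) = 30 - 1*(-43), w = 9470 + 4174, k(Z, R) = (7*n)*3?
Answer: 1424953/105 ≈ 13571.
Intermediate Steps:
k(Z, R) = -105 (k(Z, R) = (7*(-5))*3 = -35*3 = -105)
w = 13644
N(G) = 73 (N(G) = 30 + 43 = 73)
f = 13644
F = -13571 (F = 73 - 1*13644 = 73 - 13644 = -13571)
t = -2/105 (t = 2/(-105) = 2*(-1/105) = -2/105 ≈ -0.019048)
t - F = -2/105 - 1*(-13571) = -2/105 + 13571 = 1424953/105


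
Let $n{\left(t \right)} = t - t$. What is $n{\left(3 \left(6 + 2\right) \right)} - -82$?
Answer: $82$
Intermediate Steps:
$n{\left(t \right)} = 0$
$n{\left(3 \left(6 + 2\right) \right)} - -82 = 0 - -82 = 0 + 82 = 82$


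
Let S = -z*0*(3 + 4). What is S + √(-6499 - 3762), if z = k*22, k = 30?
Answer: I*√10261 ≈ 101.3*I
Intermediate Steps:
z = 660 (z = 30*22 = 660)
S = 0 (S = -660*0*(3 + 4) = -660*0*7 = -660*0 = -1*0 = 0)
S + √(-6499 - 3762) = 0 + √(-6499 - 3762) = 0 + √(-10261) = 0 + I*√10261 = I*√10261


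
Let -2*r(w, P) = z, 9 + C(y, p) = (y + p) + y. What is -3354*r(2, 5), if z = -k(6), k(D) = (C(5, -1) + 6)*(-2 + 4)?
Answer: -20124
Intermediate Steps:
C(y, p) = -9 + p + 2*y (C(y, p) = -9 + ((y + p) + y) = -9 + ((p + y) + y) = -9 + (p + 2*y) = -9 + p + 2*y)
k(D) = 12 (k(D) = ((-9 - 1 + 2*5) + 6)*(-2 + 4) = ((-9 - 1 + 10) + 6)*2 = (0 + 6)*2 = 6*2 = 12)
z = -12 (z = -1*12 = -12)
r(w, P) = 6 (r(w, P) = -½*(-12) = 6)
-3354*r(2, 5) = -3354*6 = -20124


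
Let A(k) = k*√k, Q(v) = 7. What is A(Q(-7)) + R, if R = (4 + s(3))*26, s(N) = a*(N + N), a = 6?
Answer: 1040 + 7*√7 ≈ 1058.5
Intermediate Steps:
A(k) = k^(3/2)
s(N) = 12*N (s(N) = 6*(N + N) = 6*(2*N) = 12*N)
R = 1040 (R = (4 + 12*3)*26 = (4 + 36)*26 = 40*26 = 1040)
A(Q(-7)) + R = 7^(3/2) + 1040 = 7*√7 + 1040 = 1040 + 7*√7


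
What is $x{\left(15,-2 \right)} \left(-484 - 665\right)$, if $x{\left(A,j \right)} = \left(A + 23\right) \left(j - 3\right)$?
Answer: $218310$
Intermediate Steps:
$x{\left(A,j \right)} = \left(-3 + j\right) \left(23 + A\right)$ ($x{\left(A,j \right)} = \left(23 + A\right) \left(-3 + j\right) = \left(-3 + j\right) \left(23 + A\right)$)
$x{\left(15,-2 \right)} \left(-484 - 665\right) = \left(-69 - 45 + 23 \left(-2\right) + 15 \left(-2\right)\right) \left(-484 - 665\right) = \left(-69 - 45 - 46 - 30\right) \left(-1149\right) = \left(-190\right) \left(-1149\right) = 218310$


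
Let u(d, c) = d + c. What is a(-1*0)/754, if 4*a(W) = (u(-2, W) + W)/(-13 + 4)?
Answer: 1/13572 ≈ 7.3681e-5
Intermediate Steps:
u(d, c) = c + d
a(W) = 1/18 - W/18 (a(W) = (((W - 2) + W)/(-13 + 4))/4 = (((-2 + W) + W)/(-9))/4 = ((-2 + 2*W)*(-⅑))/4 = (2/9 - 2*W/9)/4 = 1/18 - W/18)
a(-1*0)/754 = (1/18 - (-1)*0/18)/754 = (1/18 - 1/18*0)*(1/754) = (1/18 + 0)*(1/754) = (1/18)*(1/754) = 1/13572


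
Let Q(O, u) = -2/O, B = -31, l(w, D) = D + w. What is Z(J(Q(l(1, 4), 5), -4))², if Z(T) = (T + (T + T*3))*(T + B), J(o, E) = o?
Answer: 98596/25 ≈ 3943.8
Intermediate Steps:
Z(T) = 5*T*(-31 + T) (Z(T) = (T + (T + T*3))*(T - 31) = (T + (T + 3*T))*(-31 + T) = (T + 4*T)*(-31 + T) = (5*T)*(-31 + T) = 5*T*(-31 + T))
Z(J(Q(l(1, 4), 5), -4))² = (5*(-2/(4 + 1))*(-31 - 2/(4 + 1)))² = (5*(-2/5)*(-31 - 2/5))² = (5*(-2*⅕)*(-31 - 2*⅕))² = (5*(-⅖)*(-31 - ⅖))² = (5*(-⅖)*(-157/5))² = (314/5)² = 98596/25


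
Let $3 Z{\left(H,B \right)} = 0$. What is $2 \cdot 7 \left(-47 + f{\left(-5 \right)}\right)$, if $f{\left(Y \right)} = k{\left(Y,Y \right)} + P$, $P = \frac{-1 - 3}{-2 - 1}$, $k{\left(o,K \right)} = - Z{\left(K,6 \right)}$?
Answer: $- \frac{1918}{3} \approx -639.33$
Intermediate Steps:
$Z{\left(H,B \right)} = 0$ ($Z{\left(H,B \right)} = \frac{1}{3} \cdot 0 = 0$)
$k{\left(o,K \right)} = 0$ ($k{\left(o,K \right)} = \left(-1\right) 0 = 0$)
$P = \frac{4}{3}$ ($P = - \frac{4}{-3} = \left(-4\right) \left(- \frac{1}{3}\right) = \frac{4}{3} \approx 1.3333$)
$f{\left(Y \right)} = \frac{4}{3}$ ($f{\left(Y \right)} = 0 + \frac{4}{3} = \frac{4}{3}$)
$2 \cdot 7 \left(-47 + f{\left(-5 \right)}\right) = 2 \cdot 7 \left(-47 + \frac{4}{3}\right) = 14 \left(- \frac{137}{3}\right) = - \frac{1918}{3}$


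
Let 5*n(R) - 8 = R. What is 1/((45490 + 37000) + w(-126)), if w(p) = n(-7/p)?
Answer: 18/1484849 ≈ 1.2122e-5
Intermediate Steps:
n(R) = 8/5 + R/5
w(p) = 8/5 - 7/(5*p) (w(p) = 8/5 + (-7/p)/5 = 8/5 - 7/(5*p))
1/((45490 + 37000) + w(-126)) = 1/((45490 + 37000) + (⅕)*(-7 + 8*(-126))/(-126)) = 1/(82490 + (⅕)*(-1/126)*(-7 - 1008)) = 1/(82490 + (⅕)*(-1/126)*(-1015)) = 1/(82490 + 29/18) = 1/(1484849/18) = 18/1484849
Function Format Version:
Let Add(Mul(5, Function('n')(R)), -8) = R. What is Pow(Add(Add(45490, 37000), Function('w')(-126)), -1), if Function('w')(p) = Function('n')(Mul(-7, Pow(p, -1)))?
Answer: Rational(18, 1484849) ≈ 1.2122e-5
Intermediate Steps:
Function('n')(R) = Add(Rational(8, 5), Mul(Rational(1, 5), R))
Function('w')(p) = Add(Rational(8, 5), Mul(Rational(-7, 5), Pow(p, -1))) (Function('w')(p) = Add(Rational(8, 5), Mul(Rational(1, 5), Mul(-7, Pow(p, -1)))) = Add(Rational(8, 5), Mul(Rational(-7, 5), Pow(p, -1))))
Pow(Add(Add(45490, 37000), Function('w')(-126)), -1) = Pow(Add(Add(45490, 37000), Mul(Rational(1, 5), Pow(-126, -1), Add(-7, Mul(8, -126)))), -1) = Pow(Add(82490, Mul(Rational(1, 5), Rational(-1, 126), Add(-7, -1008))), -1) = Pow(Add(82490, Mul(Rational(1, 5), Rational(-1, 126), -1015)), -1) = Pow(Add(82490, Rational(29, 18)), -1) = Pow(Rational(1484849, 18), -1) = Rational(18, 1484849)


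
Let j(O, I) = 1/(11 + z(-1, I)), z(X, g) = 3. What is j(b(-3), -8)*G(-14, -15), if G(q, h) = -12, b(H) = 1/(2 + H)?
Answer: -6/7 ≈ -0.85714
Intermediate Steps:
j(O, I) = 1/14 (j(O, I) = 1/(11 + 3) = 1/14)
j(b(-3), -8)*G(-14, -15) = (1/14)*(-12) = -6/7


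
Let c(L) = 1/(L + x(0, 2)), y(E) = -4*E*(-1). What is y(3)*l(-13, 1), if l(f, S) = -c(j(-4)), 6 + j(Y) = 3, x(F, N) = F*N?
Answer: 4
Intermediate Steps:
y(E) = 4*E
j(Y) = -3 (j(Y) = -6 + 3 = -3)
c(L) = 1/L (c(L) = 1/(L + 0*2) = 1/(L + 0) = 1/L)
l(f, S) = ⅓ (l(f, S) = -1/(-3) = -1*(-⅓) = ⅓)
y(3)*l(-13, 1) = (4*3)*(⅓) = 12*(⅓) = 4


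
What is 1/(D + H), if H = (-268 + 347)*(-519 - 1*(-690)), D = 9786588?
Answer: 1/9800097 ≈ 1.0204e-7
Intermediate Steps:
H = 13509 (H = 79*(-519 + 690) = 79*171 = 13509)
1/(D + H) = 1/(9786588 + 13509) = 1/9800097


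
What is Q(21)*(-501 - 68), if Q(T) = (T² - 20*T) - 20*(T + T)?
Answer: 466011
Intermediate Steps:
Q(T) = T² - 60*T (Q(T) = (T² - 20*T) - 40*T = T² - 60*T)
Q(21)*(-501 - 68) = (21*(-60 + 21))*(-501 - 68) = (21*(-39))*(-569) = -819*(-569) = 466011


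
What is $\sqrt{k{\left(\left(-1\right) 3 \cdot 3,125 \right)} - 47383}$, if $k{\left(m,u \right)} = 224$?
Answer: $i \sqrt{47159} \approx 217.16 i$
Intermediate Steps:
$\sqrt{k{\left(\left(-1\right) 3 \cdot 3,125 \right)} - 47383} = \sqrt{224 - 47383} = \sqrt{-47159} = i \sqrt{47159}$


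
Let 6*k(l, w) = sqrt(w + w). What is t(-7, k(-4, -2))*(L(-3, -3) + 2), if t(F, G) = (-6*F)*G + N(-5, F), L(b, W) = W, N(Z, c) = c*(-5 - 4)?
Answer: -63 - 14*I ≈ -63.0 - 14.0*I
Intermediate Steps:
k(l, w) = sqrt(2)*sqrt(w)/6 (k(l, w) = sqrt(w + w)/6 = sqrt(2*w)/6 = (sqrt(2)*sqrt(w))/6 = sqrt(2)*sqrt(w)/6)
N(Z, c) = -9*c (N(Z, c) = c*(-9) = -9*c)
t(F, G) = -9*F - 6*F*G (t(F, G) = (-6*F)*G - 9*F = -6*F*G - 9*F = -9*F - 6*F*G)
t(-7, k(-4, -2))*(L(-3, -3) + 2) = (3*(-7)*(-3 - sqrt(2)*sqrt(-2)/3))*(-3 + 2) = (3*(-7)*(-3 - sqrt(2)*I*sqrt(2)/3))*(-1) = (3*(-7)*(-3 - 2*I/3))*(-1) = (63 + 14*I)*(-1) = -63 - 14*I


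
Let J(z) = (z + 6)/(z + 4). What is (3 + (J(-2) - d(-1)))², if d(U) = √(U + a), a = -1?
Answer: (5 - I*√2)² ≈ 23.0 - 14.142*I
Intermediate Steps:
J(z) = (6 + z)/(4 + z)
d(U) = √(-1 + U) (d(U) = √(U - 1) = √(-1 + U))
(3 + (J(-2) - d(-1)))² = (3 + ((6 - 2)/(4 - 2) - √(-1 - 1)))² = (3 + (4/2 - √(-2)))² = (3 + ((½)*4 - I*√2))² = (3 + (2 - I*√2))² = (5 - I*√2)²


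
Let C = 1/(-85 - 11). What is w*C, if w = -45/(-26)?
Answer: -15/832 ≈ -0.018029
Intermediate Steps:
C = -1/96 (C = 1/(-96) = -1/96 ≈ -0.010417)
w = 45/26 (w = -45*(-1/26) = 45/26 ≈ 1.7308)
w*C = (45/26)*(-1/96) = -15/832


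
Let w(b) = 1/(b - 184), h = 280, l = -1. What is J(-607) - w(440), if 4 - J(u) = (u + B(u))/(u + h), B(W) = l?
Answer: 178873/83712 ≈ 2.1368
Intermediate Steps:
B(W) = -1
w(b) = 1/(-184 + b)
J(u) = 4 - (-1 + u)/(280 + u) (J(u) = 4 - (u - 1)/(u + 280) = 4 - (-1 + u)/(280 + u))
J(-607) - w(440) = (1121 + 3*(-607))/(280 - 607) - 1/(-184 + 440) = (1121 - 1821)/(-327) - 1/256 = -1/327*(-700) - 1*1/256 = 700/327 - 1/256 = 178873/83712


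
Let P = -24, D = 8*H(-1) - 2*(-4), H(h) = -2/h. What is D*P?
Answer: -576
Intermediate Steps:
D = 24 (D = 8*(-2/(-1)) - 2*(-4) = 8*(-2*(-1)) + 8 = 8*2 + 8 = 16 + 8 = 24)
D*P = 24*(-24) = -576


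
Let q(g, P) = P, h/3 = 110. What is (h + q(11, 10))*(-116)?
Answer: -39440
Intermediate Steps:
h = 330 (h = 3*110 = 330)
(h + q(11, 10))*(-116) = (330 + 10)*(-116) = 340*(-116) = -39440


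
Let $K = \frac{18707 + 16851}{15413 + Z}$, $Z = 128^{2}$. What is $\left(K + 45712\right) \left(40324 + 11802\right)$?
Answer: $\frac{75767227186772}{31797} \approx 2.3828 \cdot 10^{9}$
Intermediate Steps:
$Z = 16384$
$K = \frac{35558}{31797}$ ($K = \frac{18707 + 16851}{15413 + 16384} = \frac{35558}{31797} \approx 1.1183$)
$\left(K + 45712\right) \left(40324 + 11802\right) = \left(\frac{35558}{31797} + 45712\right) \left(40324 + 11802\right) = \frac{1453540022}{31797} \cdot 52126 = \frac{75767227186772}{31797}$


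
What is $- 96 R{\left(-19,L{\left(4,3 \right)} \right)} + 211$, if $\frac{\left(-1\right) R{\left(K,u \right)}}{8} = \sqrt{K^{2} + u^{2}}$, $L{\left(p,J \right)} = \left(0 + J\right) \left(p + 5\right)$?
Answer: $211 + 768 \sqrt{1090} \approx 25567.0$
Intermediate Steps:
$L{\left(p,J \right)} = J \left(5 + p\right)$
$R{\left(K,u \right)} = - 8 \sqrt{K^{2} + u^{2}}$
$- 96 R{\left(-19,L{\left(4,3 \right)} \right)} + 211 = - 96 \left(- 8 \sqrt{\left(-19\right)^{2} + \left(3 \left(5 + 4\right)\right)^{2}}\right) + 211 = - 96 \left(- 8 \sqrt{361 + \left(3 \cdot 9\right)^{2}}\right) + 211 = - 96 \left(- 8 \sqrt{361 + 27^{2}}\right) + 211 = - 96 \left(- 8 \sqrt{361 + 729}\right) + 211 = - 96 \left(- 8 \sqrt{1090}\right) + 211 = 768 \sqrt{1090} + 211 = 211 + 768 \sqrt{1090}$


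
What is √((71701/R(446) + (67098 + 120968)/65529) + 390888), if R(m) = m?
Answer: √4123688817495508798/3247326 ≈ 625.34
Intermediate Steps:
√((71701/R(446) + (67098 + 120968)/65529) + 390888) = √((71701/446 + (67098 + 120968)/65529) + 390888) = √((71701*(1/446) + 188066*(1/65529)) + 390888) = √((71701/446 + 188066/65529) + 390888) = √(4782372265/29225934 + 390888) = √(11428849261657/29225934) = √4123688817495508798/3247326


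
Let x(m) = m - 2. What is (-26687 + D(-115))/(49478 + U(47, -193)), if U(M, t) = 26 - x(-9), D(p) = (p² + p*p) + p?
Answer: -352/49515 ≈ -0.0071090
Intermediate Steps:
D(p) = p + 2*p² (D(p) = (p² + p²) + p = 2*p² + p = p + 2*p²)
x(m) = -2 + m
U(M, t) = 37 (U(M, t) = 26 - (-2 - 9) = 26 - 1*(-11) = 26 + 11 = 37)
(-26687 + D(-115))/(49478 + U(47, -193)) = (-26687 - 115*(1 + 2*(-115)))/(49478 + 37) = (-26687 - 115*(1 - 230))/49515 = (-26687 - 115*(-229))*(1/49515) = (-26687 + 26335)*(1/49515) = -352*1/49515 = -352/49515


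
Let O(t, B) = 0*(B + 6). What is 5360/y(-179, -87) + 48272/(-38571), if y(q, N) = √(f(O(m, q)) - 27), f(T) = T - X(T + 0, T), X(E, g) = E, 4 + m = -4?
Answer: -48272/38571 - 5360*I*√3/9 ≈ -1.2515 - 1031.5*I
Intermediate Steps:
m = -8 (m = -4 - 4 = -8)
O(t, B) = 0 (O(t, B) = 0*(6 + B) = 0)
f(T) = 0 (f(T) = T - (T + 0) = T - T = 0)
y(q, N) = 3*I*√3 (y(q, N) = √(0 - 27) = √(-27) = 3*I*√3)
5360/y(-179, -87) + 48272/(-38571) = 5360/((3*I*√3)) + 48272/(-38571) = 5360*(-I*√3/9) + 48272*(-1/38571) = -5360*I*√3/9 - 48272/38571 = -48272/38571 - 5360*I*√3/9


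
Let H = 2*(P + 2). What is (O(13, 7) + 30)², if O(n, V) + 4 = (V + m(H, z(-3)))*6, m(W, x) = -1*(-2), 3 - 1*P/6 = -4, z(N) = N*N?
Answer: 6400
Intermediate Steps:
z(N) = N²
P = 42 (P = 18 - 6*(-4) = 18 + 24 = 42)
H = 88 (H = 2*(42 + 2) = 2*44 = 88)
m(W, x) = 2
O(n, V) = 8 + 6*V (O(n, V) = -4 + (V + 2)*6 = -4 + (2 + V)*6 = -4 + (12 + 6*V) = 8 + 6*V)
(O(13, 7) + 30)² = ((8 + 6*7) + 30)² = ((8 + 42) + 30)² = (50 + 30)² = 80² = 6400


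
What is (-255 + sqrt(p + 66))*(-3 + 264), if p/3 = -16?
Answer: -66555 + 783*sqrt(2) ≈ -65448.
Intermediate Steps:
p = -48 (p = 3*(-16) = -48)
(-255 + sqrt(p + 66))*(-3 + 264) = (-255 + sqrt(-48 + 66))*(-3 + 264) = (-255 + sqrt(18))*261 = (-255 + 3*sqrt(2))*261 = -66555 + 783*sqrt(2)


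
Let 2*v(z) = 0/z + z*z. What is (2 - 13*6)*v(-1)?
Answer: -38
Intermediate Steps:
v(z) = z²/2 (v(z) = (0/z + z*z)/2 = (0 + z²)/2 = z²/2)
(2 - 13*6)*v(-1) = (2 - 13*6)*((½)*(-1)²) = (2 - 78)*((½)*1) = -76*½ = -38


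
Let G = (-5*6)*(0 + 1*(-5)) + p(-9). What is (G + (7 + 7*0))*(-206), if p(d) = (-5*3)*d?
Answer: -60152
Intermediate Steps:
p(d) = -15*d
G = 285 (G = (-5*6)*(0 + 1*(-5)) - 15*(-9) = -30*(0 - 5) + 135 = -30*(-5) + 135 = 150 + 135 = 285)
(G + (7 + 7*0))*(-206) = (285 + (7 + 7*0))*(-206) = (285 + (7 + 0))*(-206) = (285 + 7)*(-206) = 292*(-206) = -60152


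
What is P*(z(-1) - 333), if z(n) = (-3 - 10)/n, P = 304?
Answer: -97280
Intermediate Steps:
z(n) = -13/n
P*(z(-1) - 333) = 304*(-13/(-1) - 333) = 304*(-13*(-1) - 333) = 304*(13 - 333) = 304*(-320) = -97280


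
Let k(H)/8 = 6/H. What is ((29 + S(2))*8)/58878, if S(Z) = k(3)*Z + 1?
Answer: 248/29439 ≈ 0.0084242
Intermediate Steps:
k(H) = 48/H (k(H) = 8*(6/H) = 48/H)
S(Z) = 1 + 16*Z (S(Z) = (48/3)*Z + 1 = (48*(⅓))*Z + 1 = 16*Z + 1 = 1 + 16*Z)
((29 + S(2))*8)/58878 = ((29 + (1 + 16*2))*8)/58878 = ((29 + (1 + 32))*8)*(1/58878) = ((29 + 33)*8)*(1/58878) = (62*8)*(1/58878) = 496*(1/58878) = 248/29439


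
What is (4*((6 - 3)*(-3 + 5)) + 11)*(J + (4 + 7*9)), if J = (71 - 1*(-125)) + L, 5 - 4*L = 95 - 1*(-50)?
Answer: 7980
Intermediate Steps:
L = -35 (L = 5/4 - (95 - 1*(-50))/4 = 5/4 - (95 + 50)/4 = 5/4 - ¼*145 = 5/4 - 145/4 = -35)
J = 161 (J = (71 - 1*(-125)) - 35 = (71 + 125) - 35 = 196 - 35 = 161)
(4*((6 - 3)*(-3 + 5)) + 11)*(J + (4 + 7*9)) = (4*((6 - 3)*(-3 + 5)) + 11)*(161 + (4 + 7*9)) = (4*(3*2) + 11)*(161 + (4 + 63)) = (4*6 + 11)*(161 + 67) = (24 + 11)*228 = 35*228 = 7980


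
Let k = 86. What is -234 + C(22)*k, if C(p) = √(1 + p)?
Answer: -234 + 86*√23 ≈ 178.44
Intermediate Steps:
-234 + C(22)*k = -234 + √(1 + 22)*86 = -234 + √23*86 = -234 + 86*√23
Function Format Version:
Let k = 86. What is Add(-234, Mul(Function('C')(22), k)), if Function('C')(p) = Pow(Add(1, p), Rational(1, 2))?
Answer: Add(-234, Mul(86, Pow(23, Rational(1, 2)))) ≈ 178.44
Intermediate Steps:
Add(-234, Mul(Function('C')(22), k)) = Add(-234, Mul(Pow(Add(1, 22), Rational(1, 2)), 86)) = Add(-234, Mul(Pow(23, Rational(1, 2)), 86)) = Add(-234, Mul(86, Pow(23, Rational(1, 2))))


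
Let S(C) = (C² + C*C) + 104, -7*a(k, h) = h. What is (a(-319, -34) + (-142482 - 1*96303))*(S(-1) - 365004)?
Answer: 609912775978/7 ≈ 8.7130e+10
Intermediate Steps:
a(k, h) = -h/7
S(C) = 104 + 2*C² (S(C) = (C² + C²) + 104 = 2*C² + 104 = 104 + 2*C²)
(a(-319, -34) + (-142482 - 1*96303))*(S(-1) - 365004) = (-⅐*(-34) + (-142482 - 1*96303))*((104 + 2*(-1)²) - 365004) = (34/7 + (-142482 - 96303))*((104 + 2*1) - 365004) = (34/7 - 238785)*((104 + 2) - 365004) = -1671461*(106 - 365004)/7 = -1671461/7*(-364898) = 609912775978/7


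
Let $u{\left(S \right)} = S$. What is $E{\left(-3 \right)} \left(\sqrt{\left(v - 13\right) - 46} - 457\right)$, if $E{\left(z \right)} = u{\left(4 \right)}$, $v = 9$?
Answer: $-1828 + 20 i \sqrt{2} \approx -1828.0 + 28.284 i$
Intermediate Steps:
$E{\left(z \right)} = 4$
$E{\left(-3 \right)} \left(\sqrt{\left(v - 13\right) - 46} - 457\right) = 4 \left(\sqrt{\left(9 - 13\right) - 46} - 457\right) = 4 \left(\sqrt{-4 - 46} - 457\right) = 4 \left(\sqrt{-50} - 457\right) = 4 \left(5 i \sqrt{2} - 457\right) = 4 \left(-457 + 5 i \sqrt{2}\right) = -1828 + 20 i \sqrt{2}$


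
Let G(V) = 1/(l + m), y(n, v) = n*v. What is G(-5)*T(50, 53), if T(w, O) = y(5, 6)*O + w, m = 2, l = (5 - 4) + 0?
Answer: 1640/3 ≈ 546.67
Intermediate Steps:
l = 1 (l = 1 + 0 = 1)
T(w, O) = w + 30*O (T(w, O) = (5*6)*O + w = 30*O + w = w + 30*O)
G(V) = ⅓ (G(V) = 1/(1 + 2) = 1/3 = ⅓)
G(-5)*T(50, 53) = (50 + 30*53)/3 = (50 + 1590)/3 = (⅓)*1640 = 1640/3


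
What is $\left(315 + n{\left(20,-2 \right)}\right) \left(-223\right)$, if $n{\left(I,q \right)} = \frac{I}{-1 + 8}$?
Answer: $- \frac{496175}{7} \approx -70882.0$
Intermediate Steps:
$n{\left(I,q \right)} = \frac{I}{7}$
$\left(315 + n{\left(20,-2 \right)}\right) \left(-223\right) = \left(315 + \frac{1}{7} \cdot 20\right) \left(-223\right) = \left(315 + \frac{20}{7}\right) \left(-223\right) = \frac{2225}{7} \left(-223\right) = - \frac{496175}{7}$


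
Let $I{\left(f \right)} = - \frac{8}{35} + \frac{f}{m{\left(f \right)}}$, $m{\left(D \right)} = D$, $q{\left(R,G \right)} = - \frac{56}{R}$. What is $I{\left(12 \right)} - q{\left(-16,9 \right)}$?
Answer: $- \frac{191}{70} \approx -2.7286$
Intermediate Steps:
$I{\left(f \right)} = \frac{27}{35}$ ($I{\left(f \right)} = - \frac{8}{35} + \frac{f}{f} = \left(-8\right) \frac{1}{35} + 1 = - \frac{8}{35} + 1 = \frac{27}{35}$)
$I{\left(12 \right)} - q{\left(-16,9 \right)} = \frac{27}{35} - - \frac{56}{-16} = \frac{27}{35} - \left(-56\right) \left(- \frac{1}{16}\right) = \frac{27}{35} - \frac{7}{2} = - \frac{191}{70}$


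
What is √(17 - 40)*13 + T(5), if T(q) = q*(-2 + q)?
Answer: 15 + 13*I*√23 ≈ 15.0 + 62.346*I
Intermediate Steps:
√(17 - 40)*13 + T(5) = √(17 - 40)*13 + 5*(-2 + 5) = √(-23)*13 + 5*3 = (I*√23)*13 + 15 = 13*I*√23 + 15 = 15 + 13*I*√23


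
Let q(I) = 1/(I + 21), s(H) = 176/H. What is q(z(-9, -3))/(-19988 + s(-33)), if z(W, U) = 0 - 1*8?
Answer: -3/779740 ≈ -3.8474e-6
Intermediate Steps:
z(W, U) = -8 (z(W, U) = 0 - 8 = -8)
q(I) = 1/(21 + I)
q(z(-9, -3))/(-19988 + s(-33)) = 1/((21 - 8)*(-19988 + 176/(-33))) = 1/(13*(-19988 + 176*(-1/33))) = 1/(13*(-19988 - 16/3)) = 1/(13*(-59980/3)) = (1/13)*(-3/59980) = -3/779740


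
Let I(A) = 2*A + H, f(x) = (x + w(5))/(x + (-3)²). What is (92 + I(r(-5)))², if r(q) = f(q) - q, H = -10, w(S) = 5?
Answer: 8464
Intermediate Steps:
f(x) = (5 + x)/(9 + x) (f(x) = (x + 5)/(x + (-3)²) = (5 + x)/(x + 9) = (5 + x)/(9 + x))
r(q) = -q + (5 + q)/(9 + q) (r(q) = (5 + q)/(9 + q) - q = -q + (5 + q)/(9 + q))
I(A) = -10 + 2*A (I(A) = 2*A - 10 = -10 + 2*A)
(92 + I(r(-5)))² = (92 + (-10 + 2*((5 - 5 - 1*(-5)*(9 - 5))/(9 - 5))))² = (92 + (-10 + 2*((5 - 5 - 1*(-5)*4)/4)))² = (92 + (-10 + 2*((5 - 5 + 20)/4)))² = (92 + (-10 + 2*((¼)*20)))² = (92 + (-10 + 2*5))² = (92 + (-10 + 10))² = (92 + 0)² = 92² = 8464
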